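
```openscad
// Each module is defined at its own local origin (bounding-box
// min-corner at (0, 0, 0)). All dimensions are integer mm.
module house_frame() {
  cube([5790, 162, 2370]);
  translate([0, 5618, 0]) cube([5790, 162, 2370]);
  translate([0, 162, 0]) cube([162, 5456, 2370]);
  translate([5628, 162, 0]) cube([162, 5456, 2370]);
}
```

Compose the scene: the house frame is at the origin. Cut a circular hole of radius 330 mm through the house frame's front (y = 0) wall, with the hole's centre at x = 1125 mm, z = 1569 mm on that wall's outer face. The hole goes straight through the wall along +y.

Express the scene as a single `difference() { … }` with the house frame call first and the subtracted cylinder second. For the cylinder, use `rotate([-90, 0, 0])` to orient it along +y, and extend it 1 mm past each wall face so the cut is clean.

difference() {
  house_frame();
  translate([1125, -1, 1569]) rotate([-90, 0, 0]) cylinder(h = 164, r = 330);
}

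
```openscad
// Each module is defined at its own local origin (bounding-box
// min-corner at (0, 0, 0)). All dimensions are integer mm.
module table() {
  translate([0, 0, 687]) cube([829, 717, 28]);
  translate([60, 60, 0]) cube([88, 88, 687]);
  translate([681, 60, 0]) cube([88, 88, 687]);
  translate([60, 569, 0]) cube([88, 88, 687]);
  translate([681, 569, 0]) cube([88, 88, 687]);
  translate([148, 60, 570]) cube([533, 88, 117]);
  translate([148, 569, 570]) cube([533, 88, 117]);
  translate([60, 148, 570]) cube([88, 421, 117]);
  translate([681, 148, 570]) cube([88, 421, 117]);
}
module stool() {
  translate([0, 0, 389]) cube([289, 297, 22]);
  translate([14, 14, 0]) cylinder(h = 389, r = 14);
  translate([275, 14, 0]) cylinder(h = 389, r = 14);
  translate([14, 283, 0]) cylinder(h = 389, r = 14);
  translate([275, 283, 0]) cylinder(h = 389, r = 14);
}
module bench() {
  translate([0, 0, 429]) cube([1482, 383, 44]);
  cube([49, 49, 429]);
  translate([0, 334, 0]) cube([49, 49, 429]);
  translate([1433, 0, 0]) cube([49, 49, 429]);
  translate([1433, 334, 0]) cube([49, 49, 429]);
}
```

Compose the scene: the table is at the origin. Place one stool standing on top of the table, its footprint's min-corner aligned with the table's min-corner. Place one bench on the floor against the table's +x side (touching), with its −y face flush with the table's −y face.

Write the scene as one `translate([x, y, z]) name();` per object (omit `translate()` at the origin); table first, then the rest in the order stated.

table();
translate([0, 0, 715]) stool();
translate([829, 0, 0]) bench();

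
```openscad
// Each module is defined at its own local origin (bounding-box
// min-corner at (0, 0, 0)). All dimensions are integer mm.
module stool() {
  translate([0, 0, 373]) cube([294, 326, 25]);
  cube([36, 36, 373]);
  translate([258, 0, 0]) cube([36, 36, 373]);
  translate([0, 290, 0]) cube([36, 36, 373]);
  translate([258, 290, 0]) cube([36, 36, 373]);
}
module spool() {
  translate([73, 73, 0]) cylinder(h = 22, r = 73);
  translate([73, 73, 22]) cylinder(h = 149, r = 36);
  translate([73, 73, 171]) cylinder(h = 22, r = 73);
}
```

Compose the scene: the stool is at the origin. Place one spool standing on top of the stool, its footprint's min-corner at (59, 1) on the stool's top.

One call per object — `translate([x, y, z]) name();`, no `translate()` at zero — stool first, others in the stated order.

stool();
translate([59, 1, 398]) spool();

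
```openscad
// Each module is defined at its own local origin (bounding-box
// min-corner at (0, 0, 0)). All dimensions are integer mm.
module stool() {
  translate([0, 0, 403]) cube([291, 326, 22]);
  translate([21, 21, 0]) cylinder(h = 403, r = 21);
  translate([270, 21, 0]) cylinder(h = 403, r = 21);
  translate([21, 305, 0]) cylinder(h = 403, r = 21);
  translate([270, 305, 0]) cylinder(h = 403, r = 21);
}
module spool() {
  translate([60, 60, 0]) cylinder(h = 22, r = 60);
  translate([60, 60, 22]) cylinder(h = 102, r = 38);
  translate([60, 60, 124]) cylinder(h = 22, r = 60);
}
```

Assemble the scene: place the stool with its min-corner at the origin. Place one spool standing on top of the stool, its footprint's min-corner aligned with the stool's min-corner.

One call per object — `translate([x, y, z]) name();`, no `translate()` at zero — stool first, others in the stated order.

stool();
translate([0, 0, 425]) spool();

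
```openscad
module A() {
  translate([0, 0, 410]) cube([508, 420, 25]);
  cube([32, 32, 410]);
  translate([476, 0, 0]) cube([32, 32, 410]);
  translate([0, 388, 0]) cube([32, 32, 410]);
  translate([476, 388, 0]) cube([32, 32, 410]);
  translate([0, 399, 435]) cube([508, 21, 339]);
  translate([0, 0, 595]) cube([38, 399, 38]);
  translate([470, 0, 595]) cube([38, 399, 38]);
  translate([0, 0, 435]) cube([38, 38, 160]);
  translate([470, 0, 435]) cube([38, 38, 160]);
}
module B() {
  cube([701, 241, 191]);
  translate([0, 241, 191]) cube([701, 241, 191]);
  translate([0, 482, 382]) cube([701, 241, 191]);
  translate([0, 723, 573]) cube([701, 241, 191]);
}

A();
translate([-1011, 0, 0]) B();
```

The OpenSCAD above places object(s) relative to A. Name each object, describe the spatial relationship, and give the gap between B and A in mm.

A is a chair. B is a staircase. The staircase is on the floor beside the chair on its −x side. The gap between the staircase and the chair is 310 mm.

The staircase's nearest face is 310 mm from the chair's −x face.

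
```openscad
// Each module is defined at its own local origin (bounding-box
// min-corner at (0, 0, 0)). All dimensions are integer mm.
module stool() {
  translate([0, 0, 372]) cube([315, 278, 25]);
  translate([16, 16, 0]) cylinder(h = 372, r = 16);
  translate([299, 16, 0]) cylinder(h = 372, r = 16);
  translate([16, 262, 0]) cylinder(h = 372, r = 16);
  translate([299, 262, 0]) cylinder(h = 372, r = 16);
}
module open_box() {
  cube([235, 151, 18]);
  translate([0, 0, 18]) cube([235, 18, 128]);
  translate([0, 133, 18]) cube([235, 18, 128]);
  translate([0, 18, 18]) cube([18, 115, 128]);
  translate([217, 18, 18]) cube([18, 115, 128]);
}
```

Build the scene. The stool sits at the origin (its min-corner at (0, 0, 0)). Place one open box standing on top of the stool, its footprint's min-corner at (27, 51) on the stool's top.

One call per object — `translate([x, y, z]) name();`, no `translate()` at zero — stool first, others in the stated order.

stool();
translate([27, 51, 397]) open_box();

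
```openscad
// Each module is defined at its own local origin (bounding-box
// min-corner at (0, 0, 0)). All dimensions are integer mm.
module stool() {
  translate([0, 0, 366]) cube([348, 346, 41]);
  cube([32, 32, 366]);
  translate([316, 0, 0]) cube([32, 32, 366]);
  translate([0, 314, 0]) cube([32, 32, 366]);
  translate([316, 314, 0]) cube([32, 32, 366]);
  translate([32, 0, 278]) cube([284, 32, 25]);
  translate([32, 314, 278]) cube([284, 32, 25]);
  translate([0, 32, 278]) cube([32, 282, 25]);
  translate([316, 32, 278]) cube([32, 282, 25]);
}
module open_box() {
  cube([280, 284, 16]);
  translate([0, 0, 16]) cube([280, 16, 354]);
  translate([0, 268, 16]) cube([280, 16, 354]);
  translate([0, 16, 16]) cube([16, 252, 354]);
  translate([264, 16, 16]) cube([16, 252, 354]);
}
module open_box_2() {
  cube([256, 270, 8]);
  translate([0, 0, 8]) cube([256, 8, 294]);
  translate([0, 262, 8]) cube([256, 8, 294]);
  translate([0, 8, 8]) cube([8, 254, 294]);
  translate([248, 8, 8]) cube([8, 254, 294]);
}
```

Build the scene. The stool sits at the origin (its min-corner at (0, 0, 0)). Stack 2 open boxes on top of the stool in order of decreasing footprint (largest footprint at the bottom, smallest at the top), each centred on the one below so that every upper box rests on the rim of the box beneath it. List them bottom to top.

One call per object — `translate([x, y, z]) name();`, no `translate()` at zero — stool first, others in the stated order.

stool();
translate([34, 31, 407]) open_box();
translate([46, 38, 777]) open_box_2();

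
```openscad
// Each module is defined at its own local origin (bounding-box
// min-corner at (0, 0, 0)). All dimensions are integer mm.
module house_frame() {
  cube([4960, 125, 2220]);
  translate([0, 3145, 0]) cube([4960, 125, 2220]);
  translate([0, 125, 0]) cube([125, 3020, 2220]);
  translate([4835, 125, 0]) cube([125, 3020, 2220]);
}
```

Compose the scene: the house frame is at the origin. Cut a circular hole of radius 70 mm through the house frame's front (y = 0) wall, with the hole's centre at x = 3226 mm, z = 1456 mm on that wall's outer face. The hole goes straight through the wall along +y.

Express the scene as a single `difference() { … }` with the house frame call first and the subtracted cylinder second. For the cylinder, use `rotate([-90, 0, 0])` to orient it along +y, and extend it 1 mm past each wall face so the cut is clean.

difference() {
  house_frame();
  translate([3226, -1, 1456]) rotate([-90, 0, 0]) cylinder(h = 127, r = 70);
}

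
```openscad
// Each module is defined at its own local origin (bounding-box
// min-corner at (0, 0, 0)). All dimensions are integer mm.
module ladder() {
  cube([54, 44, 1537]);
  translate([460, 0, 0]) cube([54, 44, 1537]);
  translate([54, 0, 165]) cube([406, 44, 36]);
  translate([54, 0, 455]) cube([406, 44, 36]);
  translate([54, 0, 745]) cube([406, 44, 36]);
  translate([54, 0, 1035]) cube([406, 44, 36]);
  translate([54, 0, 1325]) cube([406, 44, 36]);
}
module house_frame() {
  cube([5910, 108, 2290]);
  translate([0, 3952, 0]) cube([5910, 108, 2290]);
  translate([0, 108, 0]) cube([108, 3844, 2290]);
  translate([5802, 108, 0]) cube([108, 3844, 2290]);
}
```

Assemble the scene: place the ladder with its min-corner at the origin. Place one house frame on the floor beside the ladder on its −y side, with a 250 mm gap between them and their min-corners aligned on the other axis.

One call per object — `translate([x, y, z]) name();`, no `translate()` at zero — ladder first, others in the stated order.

ladder();
translate([0, -4310, 0]) house_frame();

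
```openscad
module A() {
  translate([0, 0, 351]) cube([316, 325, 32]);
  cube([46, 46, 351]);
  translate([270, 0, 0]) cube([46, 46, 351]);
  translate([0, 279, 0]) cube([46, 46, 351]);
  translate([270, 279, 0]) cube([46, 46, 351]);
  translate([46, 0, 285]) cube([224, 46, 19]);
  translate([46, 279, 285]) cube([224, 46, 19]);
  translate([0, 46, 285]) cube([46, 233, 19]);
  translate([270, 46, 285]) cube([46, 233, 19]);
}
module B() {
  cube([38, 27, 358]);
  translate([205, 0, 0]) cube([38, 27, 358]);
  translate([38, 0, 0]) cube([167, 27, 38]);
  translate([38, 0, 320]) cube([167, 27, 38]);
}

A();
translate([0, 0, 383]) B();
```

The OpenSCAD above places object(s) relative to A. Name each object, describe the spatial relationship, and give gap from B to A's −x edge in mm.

A is a stool. B is a picture frame. The picture frame is on top of the stool. The gap from the picture frame to the stool's −x edge is 0 mm.

The picture frame's min-x is at 0; the stool's min-x is 0; gap = 0 mm.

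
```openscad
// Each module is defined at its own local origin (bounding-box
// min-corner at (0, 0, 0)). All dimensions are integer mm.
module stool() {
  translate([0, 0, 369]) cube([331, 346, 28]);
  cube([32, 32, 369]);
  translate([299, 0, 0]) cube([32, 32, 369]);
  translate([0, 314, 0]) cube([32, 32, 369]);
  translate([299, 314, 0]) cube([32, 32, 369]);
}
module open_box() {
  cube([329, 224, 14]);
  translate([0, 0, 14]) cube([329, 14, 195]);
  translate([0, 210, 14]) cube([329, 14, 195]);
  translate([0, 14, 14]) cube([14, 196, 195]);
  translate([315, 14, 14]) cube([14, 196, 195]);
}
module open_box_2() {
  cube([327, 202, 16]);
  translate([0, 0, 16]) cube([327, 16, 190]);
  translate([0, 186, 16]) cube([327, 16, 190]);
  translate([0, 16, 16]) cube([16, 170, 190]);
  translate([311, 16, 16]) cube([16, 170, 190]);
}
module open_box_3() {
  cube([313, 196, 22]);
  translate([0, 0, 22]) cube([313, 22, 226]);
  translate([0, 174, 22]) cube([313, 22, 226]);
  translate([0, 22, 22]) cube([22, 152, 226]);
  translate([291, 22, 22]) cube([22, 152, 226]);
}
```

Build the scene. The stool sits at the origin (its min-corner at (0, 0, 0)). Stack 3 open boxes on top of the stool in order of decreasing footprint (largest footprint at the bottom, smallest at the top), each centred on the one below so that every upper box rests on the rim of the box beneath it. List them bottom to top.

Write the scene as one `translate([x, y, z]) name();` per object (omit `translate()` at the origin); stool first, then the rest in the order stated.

stool();
translate([1, 61, 397]) open_box();
translate([2, 72, 606]) open_box_2();
translate([9, 75, 812]) open_box_3();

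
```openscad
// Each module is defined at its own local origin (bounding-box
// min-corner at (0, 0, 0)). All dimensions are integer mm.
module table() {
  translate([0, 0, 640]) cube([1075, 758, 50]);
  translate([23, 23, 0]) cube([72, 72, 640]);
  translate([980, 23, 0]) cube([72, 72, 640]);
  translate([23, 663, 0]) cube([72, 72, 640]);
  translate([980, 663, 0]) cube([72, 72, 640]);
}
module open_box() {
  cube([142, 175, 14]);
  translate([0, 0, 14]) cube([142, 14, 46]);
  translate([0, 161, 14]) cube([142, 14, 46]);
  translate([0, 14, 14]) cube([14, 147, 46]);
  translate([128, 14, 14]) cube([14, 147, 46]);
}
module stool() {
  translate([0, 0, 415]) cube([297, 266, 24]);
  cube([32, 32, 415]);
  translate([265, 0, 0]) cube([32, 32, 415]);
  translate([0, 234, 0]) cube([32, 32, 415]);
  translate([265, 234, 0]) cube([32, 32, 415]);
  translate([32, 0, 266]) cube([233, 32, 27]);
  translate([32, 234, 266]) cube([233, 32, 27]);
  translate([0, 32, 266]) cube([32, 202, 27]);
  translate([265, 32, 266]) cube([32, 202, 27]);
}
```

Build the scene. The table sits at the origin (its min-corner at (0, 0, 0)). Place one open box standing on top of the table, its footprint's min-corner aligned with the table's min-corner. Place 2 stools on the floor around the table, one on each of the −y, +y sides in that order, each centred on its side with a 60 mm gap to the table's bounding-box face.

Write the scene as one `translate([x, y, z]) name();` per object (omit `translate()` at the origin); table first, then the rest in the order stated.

table();
translate([0, 0, 690]) open_box();
translate([389, -326, 0]) stool();
translate([389, 818, 0]) stool();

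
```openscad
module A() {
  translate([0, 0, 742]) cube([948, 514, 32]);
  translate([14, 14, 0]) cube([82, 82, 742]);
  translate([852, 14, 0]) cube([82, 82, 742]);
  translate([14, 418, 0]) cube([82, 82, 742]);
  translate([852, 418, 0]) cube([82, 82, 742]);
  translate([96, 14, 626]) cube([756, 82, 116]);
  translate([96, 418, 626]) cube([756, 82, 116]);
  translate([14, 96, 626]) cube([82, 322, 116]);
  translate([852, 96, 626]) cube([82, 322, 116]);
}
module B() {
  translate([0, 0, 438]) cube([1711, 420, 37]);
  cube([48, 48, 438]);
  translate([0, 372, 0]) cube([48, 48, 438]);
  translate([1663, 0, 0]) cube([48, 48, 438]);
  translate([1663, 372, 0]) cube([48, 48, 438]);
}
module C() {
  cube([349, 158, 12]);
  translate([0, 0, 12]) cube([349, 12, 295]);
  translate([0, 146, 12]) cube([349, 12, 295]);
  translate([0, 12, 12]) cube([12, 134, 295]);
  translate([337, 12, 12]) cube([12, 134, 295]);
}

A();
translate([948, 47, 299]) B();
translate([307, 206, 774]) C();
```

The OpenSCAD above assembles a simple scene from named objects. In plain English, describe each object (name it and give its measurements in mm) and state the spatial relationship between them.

A is a rectangular dining table. The top is 948×514×32 mm with its upper surface at z = 774 mm. It stands on four 82×82 mm square legs, each inset 14 mm from the nearest pair of top edges, running from the floor to the underside of the top. Four apron rails, 82 mm thick and 116 mm tall, run between adjacent legs with their top edges flush with the underside of the top and their outer faces flush with the legs' outer faces.

B is a long wooden bench with a 1711 mm (x) × 420 mm (y) seat, 37 mm thick, its top surface 475 mm above the floor. Four 48 mm square legs at the seat corners, flush with the edges, run from z = 0 to the seat underside.

C is an open storage box with external size 349×158×307 mm and wall thickness 12 mm (the base is also 12 mm thick). The base covers the whole footprint; the four walls stand on the base, with the y-facing walls full-width and the x-facing walls fitting between their inner faces.

The bench is beside the table with their tops flush at z = 774. The open box is on top of the table.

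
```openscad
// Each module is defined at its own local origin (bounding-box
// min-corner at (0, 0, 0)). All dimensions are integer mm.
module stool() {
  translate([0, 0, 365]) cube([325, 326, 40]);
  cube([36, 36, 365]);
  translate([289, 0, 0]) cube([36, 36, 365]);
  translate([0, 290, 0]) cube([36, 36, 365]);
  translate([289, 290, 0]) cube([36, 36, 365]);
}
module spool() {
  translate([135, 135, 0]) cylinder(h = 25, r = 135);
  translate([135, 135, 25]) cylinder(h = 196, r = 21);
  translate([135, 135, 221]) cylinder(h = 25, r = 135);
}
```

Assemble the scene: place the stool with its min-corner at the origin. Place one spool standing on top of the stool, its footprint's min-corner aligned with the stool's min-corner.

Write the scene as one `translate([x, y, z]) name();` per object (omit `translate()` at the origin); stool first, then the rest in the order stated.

stool();
translate([0, 0, 405]) spool();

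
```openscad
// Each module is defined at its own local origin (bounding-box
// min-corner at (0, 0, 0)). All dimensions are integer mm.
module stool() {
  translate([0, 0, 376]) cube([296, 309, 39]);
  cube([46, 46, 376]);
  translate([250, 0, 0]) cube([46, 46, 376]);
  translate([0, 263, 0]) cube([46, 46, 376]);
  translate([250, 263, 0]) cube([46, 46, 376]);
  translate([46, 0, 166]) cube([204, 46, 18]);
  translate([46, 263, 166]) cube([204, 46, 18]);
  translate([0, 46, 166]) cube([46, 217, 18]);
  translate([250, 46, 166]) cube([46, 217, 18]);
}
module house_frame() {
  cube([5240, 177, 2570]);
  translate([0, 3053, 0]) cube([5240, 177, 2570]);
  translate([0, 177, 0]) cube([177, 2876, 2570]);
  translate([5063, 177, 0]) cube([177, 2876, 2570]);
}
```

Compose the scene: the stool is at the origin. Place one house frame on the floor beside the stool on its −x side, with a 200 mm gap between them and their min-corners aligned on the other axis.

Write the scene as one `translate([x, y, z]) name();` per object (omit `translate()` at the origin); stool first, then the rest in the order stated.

stool();
translate([-5440, 0, 0]) house_frame();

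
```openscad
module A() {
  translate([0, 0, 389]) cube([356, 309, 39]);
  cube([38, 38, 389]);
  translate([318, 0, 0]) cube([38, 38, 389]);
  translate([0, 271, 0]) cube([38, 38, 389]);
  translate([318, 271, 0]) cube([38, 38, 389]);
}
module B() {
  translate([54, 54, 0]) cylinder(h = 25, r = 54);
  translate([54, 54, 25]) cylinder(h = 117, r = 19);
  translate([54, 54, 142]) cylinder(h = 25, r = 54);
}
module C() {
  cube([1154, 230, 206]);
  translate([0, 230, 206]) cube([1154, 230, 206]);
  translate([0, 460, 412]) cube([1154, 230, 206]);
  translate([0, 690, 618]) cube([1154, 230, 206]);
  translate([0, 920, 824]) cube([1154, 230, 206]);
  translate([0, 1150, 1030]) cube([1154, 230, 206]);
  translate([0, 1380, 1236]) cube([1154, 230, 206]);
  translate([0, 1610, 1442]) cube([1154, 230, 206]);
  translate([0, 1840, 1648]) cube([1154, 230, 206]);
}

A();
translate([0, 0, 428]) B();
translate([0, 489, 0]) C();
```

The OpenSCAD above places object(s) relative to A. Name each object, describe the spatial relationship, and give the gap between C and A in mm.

The staircase's nearest face is 180 mm from the stool's +y face.

A is a stool. B is a spool. C is a staircase. The spool is on top of the stool. The staircase is on the floor beside the stool on its +y side. The gap between the staircase and the stool is 180 mm.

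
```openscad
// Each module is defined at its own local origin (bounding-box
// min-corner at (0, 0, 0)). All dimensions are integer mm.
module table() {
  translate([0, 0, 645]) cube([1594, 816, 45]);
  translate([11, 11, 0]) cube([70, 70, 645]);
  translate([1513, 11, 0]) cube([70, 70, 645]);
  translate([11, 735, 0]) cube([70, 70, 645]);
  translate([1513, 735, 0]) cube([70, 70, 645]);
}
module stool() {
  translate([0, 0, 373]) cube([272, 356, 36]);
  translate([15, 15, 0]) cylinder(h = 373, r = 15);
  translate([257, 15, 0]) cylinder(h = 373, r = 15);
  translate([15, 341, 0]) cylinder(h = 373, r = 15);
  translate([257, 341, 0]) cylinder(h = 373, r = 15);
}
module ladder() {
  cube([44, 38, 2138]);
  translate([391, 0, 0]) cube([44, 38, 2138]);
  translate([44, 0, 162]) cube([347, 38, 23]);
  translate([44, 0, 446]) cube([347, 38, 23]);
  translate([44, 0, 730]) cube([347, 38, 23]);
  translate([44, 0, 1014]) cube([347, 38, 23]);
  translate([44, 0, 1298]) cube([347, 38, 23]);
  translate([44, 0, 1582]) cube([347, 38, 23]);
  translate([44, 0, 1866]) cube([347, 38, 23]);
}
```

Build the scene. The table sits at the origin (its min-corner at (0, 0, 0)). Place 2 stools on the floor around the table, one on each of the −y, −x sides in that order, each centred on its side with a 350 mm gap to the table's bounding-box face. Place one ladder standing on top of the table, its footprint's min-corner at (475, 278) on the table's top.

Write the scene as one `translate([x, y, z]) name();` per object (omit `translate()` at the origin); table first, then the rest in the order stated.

table();
translate([661, -706, 0]) stool();
translate([-622, 230, 0]) stool();
translate([475, 278, 690]) ladder();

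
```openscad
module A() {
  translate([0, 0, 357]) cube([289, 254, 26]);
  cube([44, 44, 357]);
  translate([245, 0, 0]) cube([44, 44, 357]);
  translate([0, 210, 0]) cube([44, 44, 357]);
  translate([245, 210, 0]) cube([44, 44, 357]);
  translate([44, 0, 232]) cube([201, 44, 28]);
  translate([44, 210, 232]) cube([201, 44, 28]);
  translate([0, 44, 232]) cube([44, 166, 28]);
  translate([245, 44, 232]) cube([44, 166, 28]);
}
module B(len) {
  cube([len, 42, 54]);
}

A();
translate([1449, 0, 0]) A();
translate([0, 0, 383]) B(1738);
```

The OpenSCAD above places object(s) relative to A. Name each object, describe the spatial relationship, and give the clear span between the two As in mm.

Second stool starts at x = 1449; first ends at x = 289; clear span = 1449 − 289 = 1160 mm.

A is a stool. B is a beam. A beam spans the tops of two stools. The clear span between the two stools is 1160 mm.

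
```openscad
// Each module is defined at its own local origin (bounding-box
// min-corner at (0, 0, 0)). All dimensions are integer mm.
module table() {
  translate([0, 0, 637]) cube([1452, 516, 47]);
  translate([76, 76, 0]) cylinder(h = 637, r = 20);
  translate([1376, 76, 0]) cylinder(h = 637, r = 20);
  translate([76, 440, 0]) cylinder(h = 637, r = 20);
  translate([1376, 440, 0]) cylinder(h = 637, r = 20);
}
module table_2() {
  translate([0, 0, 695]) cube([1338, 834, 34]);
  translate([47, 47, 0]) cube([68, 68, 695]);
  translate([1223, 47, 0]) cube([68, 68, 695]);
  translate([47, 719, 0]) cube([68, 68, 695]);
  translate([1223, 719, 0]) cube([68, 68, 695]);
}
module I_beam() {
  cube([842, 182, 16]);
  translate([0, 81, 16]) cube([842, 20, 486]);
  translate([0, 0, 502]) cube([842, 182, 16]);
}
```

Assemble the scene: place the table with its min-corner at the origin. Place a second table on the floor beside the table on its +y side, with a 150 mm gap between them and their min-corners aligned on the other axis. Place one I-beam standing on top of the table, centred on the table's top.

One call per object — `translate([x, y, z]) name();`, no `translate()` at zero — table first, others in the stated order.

table();
translate([0, 666, 0]) table_2();
translate([305, 167, 684]) I_beam();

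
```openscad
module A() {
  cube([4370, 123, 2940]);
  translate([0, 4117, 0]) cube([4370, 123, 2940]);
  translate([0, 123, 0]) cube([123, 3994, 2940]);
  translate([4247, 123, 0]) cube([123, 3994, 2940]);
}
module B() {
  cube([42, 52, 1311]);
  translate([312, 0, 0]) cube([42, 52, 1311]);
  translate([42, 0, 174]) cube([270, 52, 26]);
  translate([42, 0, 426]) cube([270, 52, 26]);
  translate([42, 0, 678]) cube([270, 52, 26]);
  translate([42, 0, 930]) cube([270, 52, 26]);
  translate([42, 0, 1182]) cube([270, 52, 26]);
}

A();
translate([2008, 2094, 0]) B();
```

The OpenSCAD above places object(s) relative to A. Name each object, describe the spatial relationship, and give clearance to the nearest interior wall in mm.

Clearances: x = 1885, y = 1971; minimum 1885 mm.

A is a house frame. B is a ladder. The ladder sits inside the house frame, centred. The clearance to the nearest interior wall is 1885 mm.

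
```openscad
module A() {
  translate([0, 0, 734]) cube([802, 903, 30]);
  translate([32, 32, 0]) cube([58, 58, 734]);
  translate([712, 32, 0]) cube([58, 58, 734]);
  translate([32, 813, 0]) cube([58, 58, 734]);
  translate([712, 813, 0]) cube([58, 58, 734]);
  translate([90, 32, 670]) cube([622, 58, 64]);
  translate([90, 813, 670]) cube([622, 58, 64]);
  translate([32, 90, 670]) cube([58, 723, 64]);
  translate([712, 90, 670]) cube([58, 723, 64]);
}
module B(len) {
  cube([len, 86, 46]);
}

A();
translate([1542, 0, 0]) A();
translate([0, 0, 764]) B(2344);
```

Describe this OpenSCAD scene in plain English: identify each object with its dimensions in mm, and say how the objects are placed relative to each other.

A is a table with a 802×903 mm rectangular top, 30 mm thick, top surface at z = 764 mm, supported by four 58×58 mm square legs, each inset 32 mm from the nearest pair of top edges, running from the floor. Four apron rails, 58 mm thick and 64 mm tall, run between adjacent legs with their top edges flush with the underside of the top and their outer faces flush with the legs' outer faces.

B is a rectangular beam 2344 mm long (x), 86 mm deep (y), 46 mm thick (z).

The beam spans the tops of two tables placed 740 mm apart, resting at z = 764 mm.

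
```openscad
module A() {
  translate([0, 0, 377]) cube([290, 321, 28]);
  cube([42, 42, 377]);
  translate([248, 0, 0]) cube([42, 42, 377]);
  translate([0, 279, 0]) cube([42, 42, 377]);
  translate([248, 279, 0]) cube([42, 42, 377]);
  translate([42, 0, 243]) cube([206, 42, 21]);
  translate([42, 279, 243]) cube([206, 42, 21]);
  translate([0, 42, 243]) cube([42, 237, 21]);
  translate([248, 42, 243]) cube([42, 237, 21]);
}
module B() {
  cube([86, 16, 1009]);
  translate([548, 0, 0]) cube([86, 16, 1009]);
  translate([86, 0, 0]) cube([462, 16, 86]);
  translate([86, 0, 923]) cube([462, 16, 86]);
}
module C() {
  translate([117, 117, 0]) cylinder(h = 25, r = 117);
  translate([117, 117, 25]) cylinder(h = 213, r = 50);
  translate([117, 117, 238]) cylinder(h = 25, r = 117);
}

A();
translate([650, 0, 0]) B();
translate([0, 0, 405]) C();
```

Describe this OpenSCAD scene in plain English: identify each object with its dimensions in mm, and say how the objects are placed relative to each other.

A is a simple wooden stool: a rectangular seat 290 mm (x) by 321 mm (y), 28 mm thick, top face at z = 405 mm, on four square legs, each 42×42 mm in cross-section. The legs rest on z = 0, each flush with a corner of the seat. Four stretchers, 42 mm wide and 21 mm tall, connect adjacent legs with their undersides at z = 243 mm, each running between the inner faces of the legs it joins and aligned with the legs' outer faces on the other axis.

B is a rectangular picture frame lying in the x–z plane (depth along y). The opening is 462 mm wide (x) by 837 mm tall (z), surrounded by a border 86 mm wide on all four sides. The frame is 16 mm deep and is made of two full-height vertical stiles with two horizontal rails fitted between them.

C is a spool: two coaxial disc flanges of radius 117 mm and thickness 25 mm, joined by a core cylinder of radius 50 mm and height 213 mm. The lower flange rests on z = 0 and the three cylinders share a vertical axis.

The picture frame is on the floor beside the stool on its +x side. The spool is on top of the stool.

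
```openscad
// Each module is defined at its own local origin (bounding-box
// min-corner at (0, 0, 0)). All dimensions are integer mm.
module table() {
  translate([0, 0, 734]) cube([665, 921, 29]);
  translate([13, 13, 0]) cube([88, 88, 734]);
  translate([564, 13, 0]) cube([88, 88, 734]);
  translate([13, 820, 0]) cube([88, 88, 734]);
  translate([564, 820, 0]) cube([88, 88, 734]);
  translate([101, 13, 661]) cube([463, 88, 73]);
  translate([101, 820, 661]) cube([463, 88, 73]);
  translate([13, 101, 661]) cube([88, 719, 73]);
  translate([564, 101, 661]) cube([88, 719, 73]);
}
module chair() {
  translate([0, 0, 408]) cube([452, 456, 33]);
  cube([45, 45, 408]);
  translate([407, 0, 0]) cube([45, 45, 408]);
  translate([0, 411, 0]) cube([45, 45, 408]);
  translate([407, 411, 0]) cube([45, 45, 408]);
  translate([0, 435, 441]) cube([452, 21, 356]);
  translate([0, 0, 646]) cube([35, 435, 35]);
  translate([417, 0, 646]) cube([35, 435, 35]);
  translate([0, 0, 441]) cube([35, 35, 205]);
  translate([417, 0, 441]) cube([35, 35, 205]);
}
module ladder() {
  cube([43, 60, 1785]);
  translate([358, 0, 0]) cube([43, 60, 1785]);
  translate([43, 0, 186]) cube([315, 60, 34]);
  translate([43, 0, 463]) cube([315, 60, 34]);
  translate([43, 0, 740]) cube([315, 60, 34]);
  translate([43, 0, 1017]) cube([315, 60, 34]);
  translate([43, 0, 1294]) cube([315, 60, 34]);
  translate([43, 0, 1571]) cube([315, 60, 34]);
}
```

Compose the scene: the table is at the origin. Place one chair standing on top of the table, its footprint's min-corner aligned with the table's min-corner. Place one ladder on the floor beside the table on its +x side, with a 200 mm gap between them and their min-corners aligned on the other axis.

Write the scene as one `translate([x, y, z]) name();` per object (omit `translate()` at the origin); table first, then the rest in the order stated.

table();
translate([0, 0, 763]) chair();
translate([865, 0, 0]) ladder();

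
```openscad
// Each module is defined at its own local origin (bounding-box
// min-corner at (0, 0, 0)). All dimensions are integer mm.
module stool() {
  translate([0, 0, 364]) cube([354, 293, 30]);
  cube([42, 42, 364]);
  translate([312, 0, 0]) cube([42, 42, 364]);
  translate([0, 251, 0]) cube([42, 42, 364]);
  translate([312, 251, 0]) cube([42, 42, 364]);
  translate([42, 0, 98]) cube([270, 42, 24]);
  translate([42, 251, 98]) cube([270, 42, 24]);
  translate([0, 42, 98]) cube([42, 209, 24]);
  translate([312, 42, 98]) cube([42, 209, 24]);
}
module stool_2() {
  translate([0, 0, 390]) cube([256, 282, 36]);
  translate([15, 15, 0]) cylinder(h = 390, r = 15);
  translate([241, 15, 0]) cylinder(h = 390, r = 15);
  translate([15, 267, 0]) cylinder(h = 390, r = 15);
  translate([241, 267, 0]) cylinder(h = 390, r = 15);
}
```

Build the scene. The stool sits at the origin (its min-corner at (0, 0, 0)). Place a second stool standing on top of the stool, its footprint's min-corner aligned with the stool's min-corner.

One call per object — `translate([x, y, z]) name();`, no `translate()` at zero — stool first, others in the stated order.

stool();
translate([0, 0, 394]) stool_2();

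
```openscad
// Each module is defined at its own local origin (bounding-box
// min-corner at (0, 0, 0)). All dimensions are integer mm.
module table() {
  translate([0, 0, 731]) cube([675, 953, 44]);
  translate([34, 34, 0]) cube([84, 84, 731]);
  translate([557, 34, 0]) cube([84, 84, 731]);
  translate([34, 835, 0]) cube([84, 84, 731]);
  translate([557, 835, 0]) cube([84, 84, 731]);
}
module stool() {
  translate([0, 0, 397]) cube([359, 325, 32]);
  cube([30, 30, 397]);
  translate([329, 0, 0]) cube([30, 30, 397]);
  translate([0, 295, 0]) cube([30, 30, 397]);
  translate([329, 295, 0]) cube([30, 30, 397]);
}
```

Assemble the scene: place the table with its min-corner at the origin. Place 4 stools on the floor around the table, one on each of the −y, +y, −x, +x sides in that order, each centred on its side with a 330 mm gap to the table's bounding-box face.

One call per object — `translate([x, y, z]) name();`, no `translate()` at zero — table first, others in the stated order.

table();
translate([158, -655, 0]) stool();
translate([158, 1283, 0]) stool();
translate([-689, 314, 0]) stool();
translate([1005, 314, 0]) stool();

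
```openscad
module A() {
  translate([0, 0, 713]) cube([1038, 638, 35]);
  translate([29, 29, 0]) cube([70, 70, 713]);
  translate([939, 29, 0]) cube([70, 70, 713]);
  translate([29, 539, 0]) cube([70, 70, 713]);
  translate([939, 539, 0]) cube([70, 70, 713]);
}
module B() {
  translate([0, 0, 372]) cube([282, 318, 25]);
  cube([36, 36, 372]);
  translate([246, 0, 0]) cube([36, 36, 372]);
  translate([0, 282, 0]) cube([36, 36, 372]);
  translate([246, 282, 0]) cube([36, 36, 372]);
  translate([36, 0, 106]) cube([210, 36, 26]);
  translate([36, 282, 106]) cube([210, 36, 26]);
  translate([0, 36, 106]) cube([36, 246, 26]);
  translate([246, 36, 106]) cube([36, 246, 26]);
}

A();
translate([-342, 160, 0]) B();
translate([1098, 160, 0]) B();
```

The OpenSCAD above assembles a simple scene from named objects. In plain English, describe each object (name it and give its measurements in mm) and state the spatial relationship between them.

A is a table with a 1038×638 mm rectangular top, 35 mm thick, top surface at z = 748 mm, supported by four 70×70 mm square legs, each inset 29 mm from the nearest pair of top edges, running from the floor.

B is a four-legged stool. The seat is 282×318 mm, 25 mm thick, top at z = 397 mm. It stands on four square legs, each 36×36 mm in cross-section, from z = 0 to the seat underside, each flush with a corner of the seat. Four stretchers, 36 mm wide and 26 mm tall, connect adjacent legs with their undersides at z = 106 mm, each running between the inner faces of the legs it joins and aligned with the legs' outer faces on the other axis.

Two stools sit around the table at the −x, +x sides.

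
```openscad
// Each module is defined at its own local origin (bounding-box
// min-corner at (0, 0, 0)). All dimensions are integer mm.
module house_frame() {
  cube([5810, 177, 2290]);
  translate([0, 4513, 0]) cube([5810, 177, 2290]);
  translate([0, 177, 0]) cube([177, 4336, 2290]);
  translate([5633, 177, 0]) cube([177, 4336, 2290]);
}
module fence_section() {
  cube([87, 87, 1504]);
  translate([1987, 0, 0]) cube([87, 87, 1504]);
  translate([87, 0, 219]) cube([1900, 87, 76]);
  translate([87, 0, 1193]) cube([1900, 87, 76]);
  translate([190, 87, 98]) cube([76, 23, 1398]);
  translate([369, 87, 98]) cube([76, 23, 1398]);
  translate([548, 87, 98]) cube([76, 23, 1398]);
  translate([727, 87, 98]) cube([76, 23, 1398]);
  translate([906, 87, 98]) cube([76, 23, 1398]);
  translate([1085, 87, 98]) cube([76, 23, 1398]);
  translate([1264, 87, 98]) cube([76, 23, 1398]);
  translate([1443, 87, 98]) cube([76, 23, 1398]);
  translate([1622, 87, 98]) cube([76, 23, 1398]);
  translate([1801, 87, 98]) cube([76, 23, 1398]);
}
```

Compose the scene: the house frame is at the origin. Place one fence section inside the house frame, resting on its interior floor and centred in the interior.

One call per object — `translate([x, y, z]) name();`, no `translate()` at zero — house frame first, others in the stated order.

house_frame();
translate([1868, 2290, 0]) fence_section();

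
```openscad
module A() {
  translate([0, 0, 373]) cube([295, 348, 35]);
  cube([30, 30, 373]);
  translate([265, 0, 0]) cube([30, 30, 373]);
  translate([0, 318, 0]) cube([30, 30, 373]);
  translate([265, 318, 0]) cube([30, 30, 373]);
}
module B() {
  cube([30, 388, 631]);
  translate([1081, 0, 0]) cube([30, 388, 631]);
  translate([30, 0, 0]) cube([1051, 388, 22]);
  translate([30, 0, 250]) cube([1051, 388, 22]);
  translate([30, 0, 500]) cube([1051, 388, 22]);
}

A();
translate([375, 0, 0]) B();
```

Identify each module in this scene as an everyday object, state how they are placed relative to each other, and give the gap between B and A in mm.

The bookshelf's nearest face is 80 mm from the stool's +x face.

A is a stool. B is a bookshelf. The bookshelf is on the floor beside the stool on its +x side. The gap between the bookshelf and the stool is 80 mm.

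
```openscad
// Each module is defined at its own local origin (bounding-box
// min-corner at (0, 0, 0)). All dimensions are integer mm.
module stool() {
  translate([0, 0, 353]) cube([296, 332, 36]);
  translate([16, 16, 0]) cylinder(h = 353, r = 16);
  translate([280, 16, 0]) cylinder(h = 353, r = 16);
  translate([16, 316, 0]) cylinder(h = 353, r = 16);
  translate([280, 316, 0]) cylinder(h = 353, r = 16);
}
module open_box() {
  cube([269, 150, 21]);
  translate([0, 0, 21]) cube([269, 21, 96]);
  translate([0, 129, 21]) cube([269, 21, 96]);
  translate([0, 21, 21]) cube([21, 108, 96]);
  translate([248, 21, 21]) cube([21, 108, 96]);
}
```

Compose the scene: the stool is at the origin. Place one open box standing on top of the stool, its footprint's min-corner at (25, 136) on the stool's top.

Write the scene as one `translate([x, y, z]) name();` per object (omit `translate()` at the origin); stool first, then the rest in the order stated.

stool();
translate([25, 136, 389]) open_box();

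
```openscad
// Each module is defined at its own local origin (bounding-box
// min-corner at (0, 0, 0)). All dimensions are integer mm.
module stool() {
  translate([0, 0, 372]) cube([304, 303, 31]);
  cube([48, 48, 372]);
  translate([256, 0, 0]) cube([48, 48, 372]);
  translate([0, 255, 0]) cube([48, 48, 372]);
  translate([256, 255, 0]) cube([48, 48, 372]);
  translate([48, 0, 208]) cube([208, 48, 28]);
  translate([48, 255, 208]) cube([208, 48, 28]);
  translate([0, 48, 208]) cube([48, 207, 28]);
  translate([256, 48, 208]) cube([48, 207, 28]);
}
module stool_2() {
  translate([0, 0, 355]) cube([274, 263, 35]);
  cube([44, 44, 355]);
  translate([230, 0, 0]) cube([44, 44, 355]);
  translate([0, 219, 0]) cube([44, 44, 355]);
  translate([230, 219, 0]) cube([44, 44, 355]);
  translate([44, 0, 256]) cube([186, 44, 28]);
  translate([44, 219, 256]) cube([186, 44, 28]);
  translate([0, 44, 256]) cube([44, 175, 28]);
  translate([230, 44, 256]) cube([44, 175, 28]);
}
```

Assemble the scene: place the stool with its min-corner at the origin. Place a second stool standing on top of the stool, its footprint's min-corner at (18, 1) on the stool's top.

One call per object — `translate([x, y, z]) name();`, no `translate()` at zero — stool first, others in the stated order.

stool();
translate([18, 1, 403]) stool_2();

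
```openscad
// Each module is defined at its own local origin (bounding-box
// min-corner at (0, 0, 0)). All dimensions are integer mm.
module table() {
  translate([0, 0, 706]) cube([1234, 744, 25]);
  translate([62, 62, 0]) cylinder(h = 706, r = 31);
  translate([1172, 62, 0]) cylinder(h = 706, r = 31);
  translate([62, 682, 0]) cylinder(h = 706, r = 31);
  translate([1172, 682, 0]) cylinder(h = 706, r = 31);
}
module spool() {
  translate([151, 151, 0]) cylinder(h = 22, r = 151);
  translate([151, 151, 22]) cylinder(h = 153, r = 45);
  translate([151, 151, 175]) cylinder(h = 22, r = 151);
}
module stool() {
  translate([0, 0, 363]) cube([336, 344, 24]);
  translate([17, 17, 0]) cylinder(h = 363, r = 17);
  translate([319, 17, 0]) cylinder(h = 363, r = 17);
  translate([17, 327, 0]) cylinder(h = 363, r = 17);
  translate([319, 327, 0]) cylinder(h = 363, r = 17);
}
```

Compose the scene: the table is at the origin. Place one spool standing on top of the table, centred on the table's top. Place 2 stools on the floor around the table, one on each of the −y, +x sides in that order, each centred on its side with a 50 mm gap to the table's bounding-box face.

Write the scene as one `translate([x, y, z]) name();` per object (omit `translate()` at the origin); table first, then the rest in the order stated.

table();
translate([466, 221, 731]) spool();
translate([449, -394, 0]) stool();
translate([1284, 200, 0]) stool();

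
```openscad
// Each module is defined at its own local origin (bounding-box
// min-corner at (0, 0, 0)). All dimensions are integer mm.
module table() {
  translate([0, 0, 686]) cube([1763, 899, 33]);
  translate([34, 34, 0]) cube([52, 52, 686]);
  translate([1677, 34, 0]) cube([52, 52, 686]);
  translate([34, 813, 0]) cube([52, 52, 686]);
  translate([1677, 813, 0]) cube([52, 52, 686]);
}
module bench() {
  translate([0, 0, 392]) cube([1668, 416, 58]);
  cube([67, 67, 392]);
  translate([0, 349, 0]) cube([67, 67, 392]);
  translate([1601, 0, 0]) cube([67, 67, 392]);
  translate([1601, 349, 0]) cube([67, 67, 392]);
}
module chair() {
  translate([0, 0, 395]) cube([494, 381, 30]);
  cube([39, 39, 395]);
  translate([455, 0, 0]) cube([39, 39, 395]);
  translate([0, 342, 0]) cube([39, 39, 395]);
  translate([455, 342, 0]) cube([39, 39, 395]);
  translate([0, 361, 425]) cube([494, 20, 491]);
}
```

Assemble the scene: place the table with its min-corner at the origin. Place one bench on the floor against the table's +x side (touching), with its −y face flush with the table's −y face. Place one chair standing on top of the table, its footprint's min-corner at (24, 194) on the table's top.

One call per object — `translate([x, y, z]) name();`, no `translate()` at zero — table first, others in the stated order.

table();
translate([1763, 0, 0]) bench();
translate([24, 194, 719]) chair();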